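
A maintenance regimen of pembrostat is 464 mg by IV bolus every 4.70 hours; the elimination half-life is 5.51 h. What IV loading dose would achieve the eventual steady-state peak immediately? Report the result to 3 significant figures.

1040 mg

k = ln 2 / 5.51 = 0.1258 h⁻¹
Accumulation ratio R = 1 / (1 − e^(−kτ)) = 1 / (1 − e^(−0.1258×4.70)) = 1 / (1 − 0.5536) = 2.240
Loading dose = maintenance dose × R = 464 × 2.240 ≈ 1040 mg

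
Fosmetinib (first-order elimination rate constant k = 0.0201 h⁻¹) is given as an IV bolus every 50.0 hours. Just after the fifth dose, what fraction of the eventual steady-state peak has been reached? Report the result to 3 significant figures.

f_n = 1 − e^(−nkτ) = 1 − e^(−5 × 0.02010 × 50.0) = 1 − e^(−5.025) = 1 − 0.006572 ≈ 0.993

0.993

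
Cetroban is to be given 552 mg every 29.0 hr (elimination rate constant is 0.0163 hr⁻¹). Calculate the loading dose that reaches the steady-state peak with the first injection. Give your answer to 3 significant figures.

Accumulation ratio R = 1 / (1 − e^(−kτ)) = 1 / (1 − e^(−0.01630×29.0)) = 1 / (1 − 0.6233) = 2.655
Loading dose = maintenance dose × R = 552 × 2.655 ≈ 1470 mg

1470 mg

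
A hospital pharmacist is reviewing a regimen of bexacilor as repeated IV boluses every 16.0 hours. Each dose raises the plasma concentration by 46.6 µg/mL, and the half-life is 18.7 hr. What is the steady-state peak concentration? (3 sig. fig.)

k = ln 2 / 18.7 = 0.03707 hr⁻¹
Fraction remaining after one interval: e^(−kτ) = e^(−0.03707 × 16.0) = 0.5526
R = 1 / (1 − 0.5526) = 2.235
Css,max = 46.6 × 2.235 ≈ 104 µg/mL

104 µg/mL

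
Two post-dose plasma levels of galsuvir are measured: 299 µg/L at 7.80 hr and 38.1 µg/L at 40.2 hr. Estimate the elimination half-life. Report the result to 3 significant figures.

10.9 hours

k = ln(C₁/C₂) / (t₂ − t₁) = ln(299/38.1) / (40.2 − 7.80)
  = 2.060 / 32.40 = 0.06359 hr⁻¹
t½ = ln 2 / k = ln 2 / 0.06359 ≈ 10.9 hours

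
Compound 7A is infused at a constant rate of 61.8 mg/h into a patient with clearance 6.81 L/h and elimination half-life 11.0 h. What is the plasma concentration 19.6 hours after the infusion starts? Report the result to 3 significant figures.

6.44 mg/L

Css = rate / CL = 61.8 / 6.81 = 9.075 mg/L
k = ln 2 / 11.0 = 0.06301 h⁻¹
C(t) = Css (1 − e^(−kt)) = 9.075 × (1 − e^(−1.235)) = 9.075 × 0.7092 ≈ 6.44 mg/L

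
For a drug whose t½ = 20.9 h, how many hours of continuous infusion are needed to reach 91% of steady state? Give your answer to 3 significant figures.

72.6 hours

k = ln 2 / 20.9 = 0.03316 h⁻¹
f = 1 − e^(−kt)  ⇒  t = −ln(1 − f) / k
t = −ln(1 − 0.91) / 0.03316 = 2.408 / 0.03316 ≈ 72.6 hours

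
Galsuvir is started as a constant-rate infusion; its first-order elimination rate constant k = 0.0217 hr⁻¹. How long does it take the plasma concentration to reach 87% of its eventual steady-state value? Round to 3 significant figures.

f = 1 − e^(−kt)  ⇒  t = −ln(1 − f) / k
t = −ln(1 − 0.87) / 0.02170 = 2.040 / 0.02170 ≈ 94.0 hours

94.0 hours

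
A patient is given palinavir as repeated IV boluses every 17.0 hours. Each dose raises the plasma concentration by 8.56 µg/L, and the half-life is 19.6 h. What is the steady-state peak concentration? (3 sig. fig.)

18.9 µg/L

k = ln 2 / 19.6 = 0.03536 h⁻¹
Fraction remaining after one interval: e^(−kτ) = e^(−0.03536 × 17.0) = 0.5482
R = 1 / (1 − 0.5482) = 2.213
Css,max = 8.56 × 2.213 ≈ 18.9 µg/L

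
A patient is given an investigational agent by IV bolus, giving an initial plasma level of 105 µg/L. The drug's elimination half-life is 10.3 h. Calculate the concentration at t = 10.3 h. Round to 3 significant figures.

k = ln 2 / 10.3 = 0.06730 h⁻¹
10.3 h is 1.000 half-lives, so C = 105 × (1/2)^1.000 = 105 × 0.5000 ≈ 52.5 µg/L

52.5 µg/L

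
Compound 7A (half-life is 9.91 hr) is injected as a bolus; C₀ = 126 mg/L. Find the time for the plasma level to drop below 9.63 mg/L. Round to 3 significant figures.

36.8 hours

k = ln 2 / 9.91 = 0.06994 hr⁻¹
C(t) = C₀ e^(−kt)  ⇒  t = ln(C₀/C) / k
t = ln(126/9.63) / 0.06994 = 2.571 / 0.06994 ≈ 36.8 hours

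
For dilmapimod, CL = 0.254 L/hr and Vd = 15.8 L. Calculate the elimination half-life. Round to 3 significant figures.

k = CL / V = 0.254 / 15.8 = 0.01608 hr⁻¹
t½ = ln 2 / k = ln 2 / 0.01608 ≈ 43.1 hours

43.1 hours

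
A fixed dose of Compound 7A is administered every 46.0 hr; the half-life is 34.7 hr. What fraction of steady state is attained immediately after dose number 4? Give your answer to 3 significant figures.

0.975

k = ln 2 / 34.7 = 0.01998 hr⁻¹
f_n = 1 − e^(−nkτ) = 1 − e^(−4 × 0.01998 × 46.0) = 1 − e^(−3.675) = 1 − 0.02534 ≈ 0.975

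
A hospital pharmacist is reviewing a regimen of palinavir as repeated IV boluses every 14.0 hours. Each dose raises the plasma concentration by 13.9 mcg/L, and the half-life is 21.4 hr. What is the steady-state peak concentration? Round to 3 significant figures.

38.1 mcg/L

k = ln 2 / 21.4 = 0.03239 hr⁻¹
Fraction remaining after one interval: e^(−kτ) = e^(−0.03239 × 14.0) = 0.6354
R = 1 / (1 − 0.6354) = 2.743
Css,max = 13.9 × 2.743 ≈ 38.1 mcg/L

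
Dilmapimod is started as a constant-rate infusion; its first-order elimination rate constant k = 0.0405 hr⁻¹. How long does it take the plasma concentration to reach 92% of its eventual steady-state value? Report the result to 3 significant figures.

f = 1 − e^(−kt)  ⇒  t = −ln(1 − f) / k
t = −ln(1 − 0.92) / 0.04050 = 2.526 / 0.04050 ≈ 62.4 hours

62.4 hours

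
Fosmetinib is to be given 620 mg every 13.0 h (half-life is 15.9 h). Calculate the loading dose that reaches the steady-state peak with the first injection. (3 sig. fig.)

k = ln 2 / 15.9 = 0.04359 h⁻¹
Accumulation ratio R = 1 / (1 − e^(−kτ)) = 1 / (1 − e^(−0.04359×13.0)) = 1 / (1 − 0.5674) = 2.312
Loading dose = maintenance dose × R = 620 × 2.312 ≈ 1430 mg

1430 mg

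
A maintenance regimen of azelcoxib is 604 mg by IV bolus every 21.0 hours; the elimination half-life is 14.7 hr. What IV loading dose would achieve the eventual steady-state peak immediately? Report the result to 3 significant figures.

k = ln 2 / 14.7 = 0.04715 hr⁻¹
Accumulation ratio R = 1 / (1 − e^(−kτ)) = 1 / (1 − e^(−0.04715×21.0)) = 1 / (1 − 0.3715) = 1.591
Loading dose = maintenance dose × R = 604 × 1.591 ≈ 961 mg

961 mg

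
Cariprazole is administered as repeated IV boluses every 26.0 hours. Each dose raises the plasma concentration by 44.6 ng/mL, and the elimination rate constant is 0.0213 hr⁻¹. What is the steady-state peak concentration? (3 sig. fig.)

105 ng/mL

Fraction remaining after one interval: e^(−kτ) = e^(−0.02130 × 26.0) = 0.5748
R = 1 / (1 − 0.5748) = 2.352
Css,max = 44.6 × 2.352 ≈ 105 ng/mL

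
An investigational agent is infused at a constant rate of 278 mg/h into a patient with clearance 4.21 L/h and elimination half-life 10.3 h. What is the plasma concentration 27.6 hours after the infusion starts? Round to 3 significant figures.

55.7 mg/L

Css = rate / CL = 278 / 4.21 = 66.03 mg/L
k = ln 2 / 10.3 = 0.06730 h⁻¹
C(t) = Css (1 − e^(−kt)) = 66.03 × (1 − e^(−1.857)) = 66.03 × 0.8439 ≈ 55.7 mg/L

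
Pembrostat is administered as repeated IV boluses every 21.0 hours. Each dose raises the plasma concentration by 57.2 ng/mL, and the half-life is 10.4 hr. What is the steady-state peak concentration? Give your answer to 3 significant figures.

75.9 ng/mL

k = ln 2 / 10.4 = 0.06665 hr⁻¹
Fraction remaining after one interval: e^(−kτ) = e^(−0.06665 × 21.0) = 0.2467
R = 1 / (1 − 0.2467) = 1.327
Css,max = 57.2 × 1.327 ≈ 75.9 ng/mL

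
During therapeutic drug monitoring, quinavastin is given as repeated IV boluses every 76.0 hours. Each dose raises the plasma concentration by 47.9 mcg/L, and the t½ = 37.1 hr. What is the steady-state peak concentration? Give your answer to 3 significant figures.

63.2 mcg/L

k = ln 2 / 37.1 = 0.01868 hr⁻¹
Fraction remaining after one interval: e^(−kτ) = e^(−0.01868 × 76.0) = 0.2417
R = 1 / (1 − 0.2417) = 1.319
Css,max = 47.9 × 1.319 ≈ 63.2 mcg/L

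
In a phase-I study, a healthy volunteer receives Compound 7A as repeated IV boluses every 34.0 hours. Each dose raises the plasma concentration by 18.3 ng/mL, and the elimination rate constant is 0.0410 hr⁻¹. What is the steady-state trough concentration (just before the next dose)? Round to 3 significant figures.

6.04 ng/mL

Fraction remaining after one interval: e^(−kτ) = e^(−0.04100 × 34.0) = 0.2481
R = 1 / (1 − 0.2481) = 1.330
Css,max = 18.3 × 1.330 = 24.34 ng/mL
Css,min = Css,max × e^(−kτ) = 24.34 × 0.2481 ≈ 6.04 ng/mL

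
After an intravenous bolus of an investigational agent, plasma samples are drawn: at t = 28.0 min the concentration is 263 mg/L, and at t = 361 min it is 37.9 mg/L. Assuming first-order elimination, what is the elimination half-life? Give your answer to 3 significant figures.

119 minutes

k = ln(C₁/C₂) / (t₂ − t₁) = ln(263/37.9) / (361 − 28.0)
  = 1.937 / 333.0 = 0.005817 min⁻¹
t½ = ln 2 / k = ln 2 / 0.005817 ≈ 119 minutes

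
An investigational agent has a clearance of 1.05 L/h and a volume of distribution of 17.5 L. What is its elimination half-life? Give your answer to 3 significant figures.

k = CL / V = 1.05 / 17.5 = 0.06000 h⁻¹
t½ = ln 2 / k = ln 2 / 0.06000 ≈ 11.6 hours

11.6 hours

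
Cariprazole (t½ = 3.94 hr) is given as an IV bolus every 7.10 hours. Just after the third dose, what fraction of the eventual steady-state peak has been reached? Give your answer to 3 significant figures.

k = ln 2 / 3.94 = 0.1759 hr⁻¹
f_n = 1 − e^(−nkτ) = 1 − e^(−3 × 0.1759 × 7.10) = 1 − e^(−3.747) = 1 − 0.02358 ≈ 0.976

0.976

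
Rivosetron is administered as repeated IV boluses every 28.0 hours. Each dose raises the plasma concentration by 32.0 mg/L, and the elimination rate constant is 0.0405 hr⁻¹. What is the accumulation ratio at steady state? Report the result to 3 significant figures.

Fraction remaining after one interval: e^(−kτ) = e^(−0.04050 × 28.0) = 0.3217
R = 1 / (1 − 0.3217) = 1 / 0.6783 ≈ 1.47

1.47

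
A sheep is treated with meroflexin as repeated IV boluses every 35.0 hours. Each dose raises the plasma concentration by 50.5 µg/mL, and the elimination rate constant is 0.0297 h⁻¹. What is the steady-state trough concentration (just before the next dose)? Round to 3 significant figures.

27.6 µg/mL

Fraction remaining after one interval: e^(−kτ) = e^(−0.02970 × 35.0) = 0.3536
R = 1 / (1 − 0.3536) = 1.547
Css,max = 50.5 × 1.547 = 78.13 µg/mL
Css,min = Css,max × e^(−kτ) = 78.13 × 0.3536 ≈ 27.6 µg/mL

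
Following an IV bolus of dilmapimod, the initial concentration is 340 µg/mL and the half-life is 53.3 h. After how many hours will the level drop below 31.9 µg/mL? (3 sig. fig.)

k = ln 2 / 53.3 = 0.01300 h⁻¹
C(t) = C₀ e^(−kt)  ⇒  t = ln(C₀/C) / k
t = ln(340/31.9) / 0.01300 = 2.366 / 0.01300 ≈ 182 hours

182 hours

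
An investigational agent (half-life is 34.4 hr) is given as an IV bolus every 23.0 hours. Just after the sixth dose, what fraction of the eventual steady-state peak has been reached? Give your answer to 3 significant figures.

k = ln 2 / 34.4 = 0.02015 hr⁻¹
f_n = 1 − e^(−nkτ) = 1 − e^(−6 × 0.02015 × 23.0) = 1 − e^(−2.781) = 1 − 0.06200 ≈ 0.938

0.938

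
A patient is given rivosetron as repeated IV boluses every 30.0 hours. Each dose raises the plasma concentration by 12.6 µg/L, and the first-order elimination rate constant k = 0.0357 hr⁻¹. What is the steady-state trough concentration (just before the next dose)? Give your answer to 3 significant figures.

6.57 µg/L

Fraction remaining after one interval: e^(−kτ) = e^(−0.03570 × 30.0) = 0.3427
R = 1 / (1 − 0.3427) = 1.521
Css,max = 12.6 × 1.521 = 19.17 µg/L
Css,min = Css,max × e^(−kτ) = 19.17 × 0.3427 ≈ 6.57 µg/L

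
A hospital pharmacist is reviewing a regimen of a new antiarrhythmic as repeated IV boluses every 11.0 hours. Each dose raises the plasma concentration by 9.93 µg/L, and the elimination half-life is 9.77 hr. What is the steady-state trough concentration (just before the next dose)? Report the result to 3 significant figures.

8.40 µg/L

k = ln 2 / 9.77 = 0.07095 hr⁻¹
Fraction remaining after one interval: e^(−kτ) = e^(−0.07095 × 11.0) = 0.4582
R = 1 / (1 − 0.4582) = 1.846
Css,max = 9.93 × 1.846 = 18.33 µg/L
Css,min = Css,max × e^(−kτ) = 18.33 × 0.4582 ≈ 8.40 µg/L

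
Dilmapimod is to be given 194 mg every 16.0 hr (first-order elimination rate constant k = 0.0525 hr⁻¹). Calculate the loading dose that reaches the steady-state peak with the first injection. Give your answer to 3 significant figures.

341 mg

Accumulation ratio R = 1 / (1 − e^(−kτ)) = 1 / (1 − e^(−0.05250×16.0)) = 1 / (1 − 0.4317) = 1.760
Loading dose = maintenance dose × R = 194 × 1.760 ≈ 341 mg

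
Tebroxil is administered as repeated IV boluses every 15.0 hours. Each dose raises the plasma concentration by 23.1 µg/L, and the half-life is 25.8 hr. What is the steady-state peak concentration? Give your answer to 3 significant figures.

69.6 µg/L

k = ln 2 / 25.8 = 0.02687 hr⁻¹
Fraction remaining after one interval: e^(−kτ) = e^(−0.02687 × 15.0) = 0.6683
R = 1 / (1 − 0.6683) = 3.015
Css,max = 23.1 × 3.015 ≈ 69.6 µg/L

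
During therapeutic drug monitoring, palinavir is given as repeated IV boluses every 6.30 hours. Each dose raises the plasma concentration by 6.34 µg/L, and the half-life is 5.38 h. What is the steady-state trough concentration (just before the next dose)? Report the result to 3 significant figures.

5.07 µg/L

k = ln 2 / 5.38 = 0.1288 h⁻¹
Fraction remaining after one interval: e^(−kτ) = e^(−0.1288 × 6.30) = 0.4441
R = 1 / (1 − 0.4441) = 1.799
Css,max = 6.34 × 1.799 = 11.41 µg/L
Css,min = Css,max × e^(−kτ) = 11.41 × 0.4441 ≈ 5.07 µg/L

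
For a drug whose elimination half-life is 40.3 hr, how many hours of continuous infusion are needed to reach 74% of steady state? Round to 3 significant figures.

78.3 hours

k = ln 2 / 40.3 = 0.01720 hr⁻¹
f = 1 − e^(−kt)  ⇒  t = −ln(1 − f) / k
t = −ln(1 − 0.74) / 0.01720 = 1.347 / 0.01720 ≈ 78.3 hours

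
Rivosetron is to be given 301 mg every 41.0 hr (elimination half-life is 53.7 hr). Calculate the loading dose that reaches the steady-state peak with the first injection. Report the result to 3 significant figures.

732 mg

k = ln 2 / 53.7 = 0.01291 hr⁻¹
Accumulation ratio R = 1 / (1 − e^(−kτ)) = 1 / (1 − e^(−0.01291×41.0)) = 1 / (1 − 0.5891) = 2.433
Loading dose = maintenance dose × R = 301 × 2.433 ≈ 732 mg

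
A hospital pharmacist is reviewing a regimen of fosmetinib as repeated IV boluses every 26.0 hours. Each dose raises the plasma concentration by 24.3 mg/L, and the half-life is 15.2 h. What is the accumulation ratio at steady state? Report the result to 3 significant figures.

k = ln 2 / 15.2 = 0.04560 h⁻¹
Fraction remaining after one interval: e^(−kτ) = e^(−0.04560 × 26.0) = 0.3055
R = 1 / (1 − 0.3055) = 1 / 0.6945 ≈ 1.44

1.44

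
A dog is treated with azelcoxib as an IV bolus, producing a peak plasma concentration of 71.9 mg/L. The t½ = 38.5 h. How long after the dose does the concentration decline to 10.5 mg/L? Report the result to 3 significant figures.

107 hours

k = ln 2 / 38.5 = 0.01800 h⁻¹
C(t) = C₀ e^(−kt)  ⇒  t = ln(C₀/C) / k
t = ln(71.9/10.5) / 0.01800 = 1.924 / 0.01800 ≈ 107 hours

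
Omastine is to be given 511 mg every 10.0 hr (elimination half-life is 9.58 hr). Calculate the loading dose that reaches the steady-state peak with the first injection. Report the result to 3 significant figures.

k = ln 2 / 9.58 = 0.07235 hr⁻¹
Accumulation ratio R = 1 / (1 − e^(−kτ)) = 1 / (1 − e^(−0.07235×10.0)) = 1 / (1 − 0.4850) = 1.942
Loading dose = maintenance dose × R = 511 × 1.942 ≈ 992 mg

992 mg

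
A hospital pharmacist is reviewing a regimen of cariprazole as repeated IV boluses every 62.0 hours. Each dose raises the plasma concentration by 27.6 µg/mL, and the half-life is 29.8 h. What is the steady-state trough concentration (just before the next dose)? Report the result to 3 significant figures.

k = ln 2 / 29.8 = 0.02326 h⁻¹
Fraction remaining after one interval: e^(−kτ) = e^(−0.02326 × 62.0) = 0.2364
R = 1 / (1 − 0.2364) = 1.310
Css,max = 27.6 × 1.310 = 36.15 µg/mL
Css,min = Css,max × e^(−kτ) = 36.15 × 0.2364 ≈ 8.55 µg/mL

8.55 µg/mL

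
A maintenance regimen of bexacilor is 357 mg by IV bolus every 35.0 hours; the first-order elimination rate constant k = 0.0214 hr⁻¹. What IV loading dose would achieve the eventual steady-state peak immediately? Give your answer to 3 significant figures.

Accumulation ratio R = 1 / (1 − e^(−kτ)) = 1 / (1 − e^(−0.02140×35.0)) = 1 / (1 − 0.4728) = 1.897
Loading dose = maintenance dose × R = 357 × 1.897 ≈ 677 mg

677 mg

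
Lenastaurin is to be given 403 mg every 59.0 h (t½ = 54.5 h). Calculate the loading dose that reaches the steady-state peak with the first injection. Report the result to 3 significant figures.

764 mg

k = ln 2 / 54.5 = 0.01272 h⁻¹
Accumulation ratio R = 1 / (1 − e^(−kτ)) = 1 / (1 − e^(−0.01272×59.0)) = 1 / (1 − 0.4722) = 1.895
Loading dose = maintenance dose × R = 403 × 1.895 ≈ 764 mg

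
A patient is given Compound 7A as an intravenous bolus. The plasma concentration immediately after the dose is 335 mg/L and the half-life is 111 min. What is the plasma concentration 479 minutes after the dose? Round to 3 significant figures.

k = ln 2 / 111 = 0.006245 min⁻¹
479 min is 4.315 half-lives, so C = 335 × (1/2)^4.315 = 335 × 0.05023 ≈ 16.8 mg/L

16.8 mg/L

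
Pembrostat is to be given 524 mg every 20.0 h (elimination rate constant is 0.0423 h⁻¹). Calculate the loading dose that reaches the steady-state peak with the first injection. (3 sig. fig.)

918 mg

Accumulation ratio R = 1 / (1 − e^(−kτ)) = 1 / (1 − e^(−0.04230×20.0)) = 1 / (1 − 0.4291) = 1.752
Loading dose = maintenance dose × R = 524 × 1.752 ≈ 918 mg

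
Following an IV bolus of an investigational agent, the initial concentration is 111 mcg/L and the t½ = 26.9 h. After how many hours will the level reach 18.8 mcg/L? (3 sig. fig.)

k = ln 2 / 26.9 = 0.02577 h⁻¹
C(t) = C₀ e^(−kt)  ⇒  t = ln(C₀/C) / k
t = ln(111/18.8) / 0.02577 = 1.776 / 0.02577 ≈ 68.9 hours

68.9 hours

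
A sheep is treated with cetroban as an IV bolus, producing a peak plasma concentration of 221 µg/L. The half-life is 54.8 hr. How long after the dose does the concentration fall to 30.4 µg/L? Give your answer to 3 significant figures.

k = ln 2 / 54.8 = 0.01265 hr⁻¹
C(t) = C₀ e^(−kt)  ⇒  t = ln(C₀/C) / k
t = ln(221/30.4) / 0.01265 = 1.984 / 0.01265 ≈ 157 hours

157 hours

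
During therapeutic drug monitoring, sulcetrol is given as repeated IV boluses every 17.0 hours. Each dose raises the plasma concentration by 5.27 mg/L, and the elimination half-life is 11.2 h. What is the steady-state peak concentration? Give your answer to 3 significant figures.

8.10 mg/L

k = ln 2 / 11.2 = 0.06189 h⁻¹
Fraction remaining after one interval: e^(−kτ) = e^(−0.06189 × 17.0) = 0.3492
R = 1 / (1 − 0.3492) = 1.537
Css,max = 5.27 × 1.537 ≈ 8.10 mg/L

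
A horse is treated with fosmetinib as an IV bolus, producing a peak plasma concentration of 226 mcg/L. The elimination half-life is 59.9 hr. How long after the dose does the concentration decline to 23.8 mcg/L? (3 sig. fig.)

195 hours

k = ln 2 / 59.9 = 0.01157 hr⁻¹
C(t) = C₀ e^(−kt)  ⇒  t = ln(C₀/C) / k
t = ln(226/23.8) / 0.01157 = 2.251 / 0.01157 ≈ 195 hours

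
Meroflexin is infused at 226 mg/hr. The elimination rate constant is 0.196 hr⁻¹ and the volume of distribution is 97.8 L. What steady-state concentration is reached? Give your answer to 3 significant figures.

11.8 mg/L

CL = k · V = 0.196 × 97.8 = 19.17 L/hr
Css = rate / CL = 226 / 19.17 ≈ 11.8 mg/L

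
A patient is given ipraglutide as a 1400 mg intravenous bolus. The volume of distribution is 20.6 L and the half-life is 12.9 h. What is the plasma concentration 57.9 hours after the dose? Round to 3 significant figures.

C₀ = dose / V = 1400 / 20.6 = 67.96 mg/L
k = ln 2 / 12.9 = 0.05373 h⁻¹
C(t) = C₀ e^(−kt) = 67.96 × e^(−0.05373 × 57.9) = 67.96 × e^(−3.111) = 67.96 × 0.04455 ≈ 3.03 mg/L

3.03 mg/L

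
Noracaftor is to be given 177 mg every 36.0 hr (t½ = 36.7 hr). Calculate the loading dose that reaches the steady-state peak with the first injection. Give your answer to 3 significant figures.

k = ln 2 / 36.7 = 0.01889 hr⁻¹
Accumulation ratio R = 1 / (1 − e^(−kτ)) = 1 / (1 − e^(−0.01889×36.0)) = 1 / (1 − 0.5067) = 2.027
Loading dose = maintenance dose × R = 177 × 2.027 ≈ 359 mg

359 mg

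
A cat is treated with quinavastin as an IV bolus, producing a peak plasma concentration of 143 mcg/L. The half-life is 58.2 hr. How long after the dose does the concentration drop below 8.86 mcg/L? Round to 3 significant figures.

k = ln 2 / 58.2 = 0.01191 hr⁻¹
C(t) = C₀ e^(−kt)  ⇒  t = ln(C₀/C) / k
t = ln(143/8.86) / 0.01191 = 2.781 / 0.01191 ≈ 234 hours

234 hours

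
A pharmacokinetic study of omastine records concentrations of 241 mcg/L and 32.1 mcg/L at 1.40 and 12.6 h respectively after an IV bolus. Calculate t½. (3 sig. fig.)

k = ln(C₁/C₂) / (t₂ − t₁) = ln(241/32.1) / (12.6 − 1.40)
  = 2.016 / 11.20 = 0.1800 h⁻¹
t½ = ln 2 / k = ln 2 / 0.1800 ≈ 3.85 hours

3.85 hours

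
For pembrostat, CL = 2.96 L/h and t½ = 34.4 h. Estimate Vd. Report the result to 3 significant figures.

k = ln 2 / t½ = ln 2 / 34.4 = 0.02015 h⁻¹
V = CL / k = 2.96 / 0.02015 ≈ 147 L

147 L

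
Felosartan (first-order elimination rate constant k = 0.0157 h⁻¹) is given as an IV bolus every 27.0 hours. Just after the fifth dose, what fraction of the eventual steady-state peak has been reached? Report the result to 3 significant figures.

f_n = 1 − e^(−nkτ) = 1 − e^(−5 × 0.01570 × 27.0) = 1 − e^(−2.119) = 1 − 0.1201 ≈ 0.880

0.880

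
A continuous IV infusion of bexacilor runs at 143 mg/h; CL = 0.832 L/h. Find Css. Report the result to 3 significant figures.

172 mg/L

Css = infusion rate / CL = 143 / 0.832 ≈ 172 mg/L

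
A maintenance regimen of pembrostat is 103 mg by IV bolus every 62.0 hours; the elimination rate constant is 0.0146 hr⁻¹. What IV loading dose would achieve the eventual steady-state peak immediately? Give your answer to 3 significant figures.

173 mg

Accumulation ratio R = 1 / (1 − e^(−kτ)) = 1 / (1 − e^(−0.01460×62.0)) = 1 / (1 − 0.4045) = 1.679
Loading dose = maintenance dose × R = 103 × 1.679 ≈ 173 mg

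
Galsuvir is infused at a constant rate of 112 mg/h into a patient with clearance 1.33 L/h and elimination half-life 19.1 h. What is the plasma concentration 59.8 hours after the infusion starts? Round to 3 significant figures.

Css = rate / CL = 112 / 1.33 = 84.21 µg/mL
k = ln 2 / 19.1 = 0.03629 h⁻¹
C(t) = Css (1 − e^(−kt)) = 84.21 × (1 − e^(−2.170)) = 84.21 × 0.8858 ≈ 74.6 µg/mL

74.6 µg/mL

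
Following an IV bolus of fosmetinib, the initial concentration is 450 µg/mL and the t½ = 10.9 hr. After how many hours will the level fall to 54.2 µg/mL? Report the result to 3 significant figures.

k = ln 2 / 10.9 = 0.06359 hr⁻¹
C(t) = C₀ e^(−kt)  ⇒  t = ln(C₀/C) / k
t = ln(450/54.2) / 0.06359 = 2.117 / 0.06359 ≈ 33.3 hours

33.3 hours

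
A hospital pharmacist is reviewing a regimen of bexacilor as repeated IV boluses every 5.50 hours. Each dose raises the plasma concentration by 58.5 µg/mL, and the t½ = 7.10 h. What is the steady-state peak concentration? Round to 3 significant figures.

141 µg/mL

k = ln 2 / 7.10 = 0.09763 h⁻¹
Fraction remaining after one interval: e^(−kτ) = e^(−0.09763 × 5.50) = 0.5845
R = 1 / (1 − 0.5845) = 2.407
Css,max = 58.5 × 2.407 ≈ 141 µg/mL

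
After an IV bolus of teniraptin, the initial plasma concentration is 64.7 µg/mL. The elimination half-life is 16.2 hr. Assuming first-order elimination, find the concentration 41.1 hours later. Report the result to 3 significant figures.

k = ln 2 / 16.2 = 0.04279 hr⁻¹
C(t) = C₀ e^(−kt) = 64.7 × e^(−0.04279 × 41.1) = 64.7 × e^(−1.759) = 64.7 × 0.1723 ≈ 11.1 µg/mL

11.1 µg/mL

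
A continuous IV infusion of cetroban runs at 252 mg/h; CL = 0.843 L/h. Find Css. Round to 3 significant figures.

299 mg/L

Css = infusion rate / CL = 252 / 0.843 ≈ 299 mg/L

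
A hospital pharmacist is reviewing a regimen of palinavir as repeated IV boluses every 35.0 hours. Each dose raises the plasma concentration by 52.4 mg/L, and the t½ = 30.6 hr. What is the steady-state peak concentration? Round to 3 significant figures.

k = ln 2 / 30.6 = 0.02265 hr⁻¹
Fraction remaining after one interval: e^(−kτ) = e^(−0.02265 × 35.0) = 0.4526
R = 1 / (1 − 0.4526) = 1.827
Css,max = 52.4 × 1.827 ≈ 95.7 mg/L

95.7 mg/L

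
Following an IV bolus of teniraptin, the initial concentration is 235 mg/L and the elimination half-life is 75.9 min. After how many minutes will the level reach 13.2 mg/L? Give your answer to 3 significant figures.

315 minutes

k = ln 2 / 75.9 = 0.009132 min⁻¹
C(t) = C₀ e^(−kt)  ⇒  t = ln(C₀/C) / k
t = ln(235/13.2) / 0.009132 = 2.879 / 0.009132 ≈ 315 minutes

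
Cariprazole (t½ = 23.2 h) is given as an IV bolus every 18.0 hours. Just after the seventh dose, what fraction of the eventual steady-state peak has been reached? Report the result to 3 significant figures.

k = ln 2 / 23.2 = 0.02988 h⁻¹
f_n = 1 − e^(−nkτ) = 1 − e^(−7 × 0.02988 × 18.0) = 1 − e^(−3.765) = 1 − 0.02318 ≈ 0.977

0.977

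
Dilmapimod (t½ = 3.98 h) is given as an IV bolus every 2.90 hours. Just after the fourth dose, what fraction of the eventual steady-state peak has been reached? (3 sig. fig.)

k = ln 2 / 3.98 = 0.1742 h⁻¹
f_n = 1 − e^(−nkτ) = 1 − e^(−4 × 0.1742 × 2.90) = 1 − e^(−2.020) = 1 − 0.1326 ≈ 0.867

0.867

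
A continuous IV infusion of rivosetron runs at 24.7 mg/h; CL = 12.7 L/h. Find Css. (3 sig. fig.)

1.94 mg/L

Css = infusion rate / CL = 24.7 / 12.7 ≈ 1.94 mg/L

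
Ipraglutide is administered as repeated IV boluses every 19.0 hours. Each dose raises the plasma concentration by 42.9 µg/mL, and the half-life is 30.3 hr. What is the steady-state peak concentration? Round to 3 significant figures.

k = ln 2 / 30.3 = 0.02288 hr⁻¹
Fraction remaining after one interval: e^(−kτ) = e^(−0.02288 × 19.0) = 0.6475
R = 1 / (1 − 0.6475) = 2.837
Css,max = 42.9 × 2.837 ≈ 122 µg/mL

122 µg/mL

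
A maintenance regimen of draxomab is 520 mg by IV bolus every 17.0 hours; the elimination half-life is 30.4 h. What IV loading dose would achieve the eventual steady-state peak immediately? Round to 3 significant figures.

k = ln 2 / 30.4 = 0.02280 h⁻¹
Accumulation ratio R = 1 / (1 − e^(−kτ)) = 1 / (1 − e^(−0.02280×17.0)) = 1 / (1 − 0.6787) = 3.112
Loading dose = maintenance dose × R = 520 × 3.112 ≈ 1620 mg

1620 mg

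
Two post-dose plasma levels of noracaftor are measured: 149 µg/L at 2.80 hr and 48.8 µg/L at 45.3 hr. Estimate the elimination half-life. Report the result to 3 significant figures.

k = ln(C₁/C₂) / (t₂ − t₁) = ln(149/48.8) / (45.3 − 2.80)
  = 1.116 / 42.50 = 0.02626 hr⁻¹
t½ = ln 2 / k = ln 2 / 0.02626 ≈ 26.4 hours

26.4 hours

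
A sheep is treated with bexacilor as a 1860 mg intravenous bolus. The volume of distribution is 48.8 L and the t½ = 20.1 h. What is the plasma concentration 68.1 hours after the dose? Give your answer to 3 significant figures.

3.64 µg/mL

C₀ = dose / V = 1860 / 48.8 = 38.11 µg/mL
k = ln 2 / 20.1 = 0.03448 h⁻¹
C(t) = C₀ e^(−kt) = 38.11 × e^(−0.03448 × 68.1) = 38.11 × e^(−2.348) = 38.11 × 0.09552 ≈ 3.64 µg/mL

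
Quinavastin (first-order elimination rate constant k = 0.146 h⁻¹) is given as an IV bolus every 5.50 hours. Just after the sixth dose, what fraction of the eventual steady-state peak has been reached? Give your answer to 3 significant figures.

f_n = 1 − e^(−nkτ) = 1 − e^(−6 × 0.1460 × 5.50) = 1 − e^(−4.818) = 1 − 0.008083 ≈ 0.992

0.992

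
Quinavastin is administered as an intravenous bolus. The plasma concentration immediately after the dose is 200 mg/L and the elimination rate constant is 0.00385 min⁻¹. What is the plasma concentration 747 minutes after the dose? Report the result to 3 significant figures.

C(t) = C₀ e^(−kt) = 200 × e^(−0.003850 × 747) = 200 × e^(−2.876) = 200 × 0.05636 ≈ 11.3 mg/L

11.3 mg/L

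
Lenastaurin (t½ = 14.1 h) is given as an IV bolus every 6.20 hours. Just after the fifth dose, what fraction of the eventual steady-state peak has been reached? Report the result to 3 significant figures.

0.782

k = ln 2 / 14.1 = 0.04916 h⁻¹
f_n = 1 − e^(−nkτ) = 1 − e^(−5 × 0.04916 × 6.20) = 1 − e^(−1.524) = 1 − 0.2179 ≈ 0.782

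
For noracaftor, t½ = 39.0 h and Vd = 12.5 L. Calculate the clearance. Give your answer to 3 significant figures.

k = ln 2 / t½ = ln 2 / 39.0 = 0.01777 h⁻¹
CL = k · V = 0.01777 × 12.5 ≈ 0.222 L/h

0.222 L/h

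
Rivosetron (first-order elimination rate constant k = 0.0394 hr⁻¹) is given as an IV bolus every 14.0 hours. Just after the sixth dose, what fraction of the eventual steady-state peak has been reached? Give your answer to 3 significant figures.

f_n = 1 − e^(−nkτ) = 1 − e^(−6 × 0.03940 × 14.0) = 1 − e^(−3.310) = 1 − 0.03653 ≈ 0.963

0.963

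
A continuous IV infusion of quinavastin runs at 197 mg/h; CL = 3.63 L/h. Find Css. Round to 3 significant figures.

54.3 µg/mL

Css = infusion rate / CL = 197 / 3.63 ≈ 54.3 µg/mL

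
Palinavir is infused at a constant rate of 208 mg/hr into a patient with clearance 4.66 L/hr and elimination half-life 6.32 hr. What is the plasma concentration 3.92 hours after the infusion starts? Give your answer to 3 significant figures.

Css = rate / CL = 208 / 4.66 = 44.64 µg/mL
k = ln 2 / 6.32 = 0.1097 hr⁻¹
C(t) = Css (1 − e^(−kt)) = 44.64 × (1 − e^(−0.4299)) = 44.64 × 0.3494 ≈ 15.6 µg/mL

15.6 µg/mL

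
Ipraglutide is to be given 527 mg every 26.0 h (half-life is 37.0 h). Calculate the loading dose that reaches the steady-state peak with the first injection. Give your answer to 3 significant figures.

1370 mg

k = ln 2 / 37.0 = 0.01873 h⁻¹
Accumulation ratio R = 1 / (1 − e^(−kτ)) = 1 / (1 − e^(−0.01873×26.0)) = 1 / (1 − 0.6144) = 2.593
Loading dose = maintenance dose × R = 527 × 2.593 ≈ 1370 mg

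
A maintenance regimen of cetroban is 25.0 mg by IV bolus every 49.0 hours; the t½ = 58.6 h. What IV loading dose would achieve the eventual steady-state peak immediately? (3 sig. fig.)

56.8 mg

k = ln 2 / 58.6 = 0.01183 h⁻¹
Accumulation ratio R = 1 / (1 − e^(−kτ)) = 1 / (1 − e^(−0.01183×49.0)) = 1 / (1 − 0.5601) = 2.273
Loading dose = maintenance dose × R = 25.0 × 2.273 ≈ 56.8 mg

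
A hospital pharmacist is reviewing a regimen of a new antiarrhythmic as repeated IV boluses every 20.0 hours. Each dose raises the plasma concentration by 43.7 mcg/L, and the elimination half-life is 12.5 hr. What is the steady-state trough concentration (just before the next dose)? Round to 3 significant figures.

21.5 mcg/L

k = ln 2 / 12.5 = 0.05545 hr⁻¹
Fraction remaining after one interval: e^(−kτ) = e^(−0.05545 × 20.0) = 0.3299
R = 1 / (1 − 0.3299) = 1.492
Css,max = 43.7 × 1.492 = 65.21 mcg/L
Css,min = Css,max × e^(−kτ) = 65.21 × 0.3299 ≈ 21.5 mcg/L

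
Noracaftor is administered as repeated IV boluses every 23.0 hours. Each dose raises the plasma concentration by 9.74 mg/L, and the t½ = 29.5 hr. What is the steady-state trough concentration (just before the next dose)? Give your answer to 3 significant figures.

13.6 mg/L

k = ln 2 / 29.5 = 0.02350 hr⁻¹
Fraction remaining after one interval: e^(−kτ) = e^(−0.02350 × 23.0) = 0.5825
R = 1 / (1 − 0.5825) = 2.395
Css,max = 9.74 × 2.395 = 23.33 mg/L
Css,min = Css,max × e^(−kτ) = 23.33 × 0.5825 ≈ 13.6 mg/L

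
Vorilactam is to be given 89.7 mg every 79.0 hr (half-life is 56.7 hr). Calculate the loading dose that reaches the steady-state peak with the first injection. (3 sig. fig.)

145 mg

k = ln 2 / 56.7 = 0.01222 hr⁻¹
Accumulation ratio R = 1 / (1 − e^(−kτ)) = 1 / (1 − e^(−0.01222×79.0)) = 1 / (1 − 0.3807) = 1.615
Loading dose = maintenance dose × R = 89.7 × 1.615 ≈ 145 mg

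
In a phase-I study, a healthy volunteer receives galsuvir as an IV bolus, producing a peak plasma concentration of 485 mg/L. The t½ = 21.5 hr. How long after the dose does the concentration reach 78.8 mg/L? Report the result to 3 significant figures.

k = ln 2 / 21.5 = 0.03224 hr⁻¹
C(t) = C₀ e^(−kt)  ⇒  t = ln(C₀/C) / k
t = ln(485/78.8) / 0.03224 = 1.817 / 0.03224 ≈ 56.4 hours

56.4 hours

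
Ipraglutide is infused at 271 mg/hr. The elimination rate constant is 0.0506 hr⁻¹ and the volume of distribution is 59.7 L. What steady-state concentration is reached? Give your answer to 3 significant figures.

89.7 µg/mL

CL = k · V = 0.0506 × 59.7 = 3.021 L/hr
Css = rate / CL = 271 / 3.021 ≈ 89.7 µg/mL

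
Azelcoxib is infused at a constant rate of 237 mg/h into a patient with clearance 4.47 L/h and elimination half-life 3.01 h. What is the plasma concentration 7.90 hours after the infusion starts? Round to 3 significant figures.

Css = rate / CL = 237 / 4.47 = 53.02 mg/L
k = ln 2 / 3.01 = 0.2303 h⁻¹
C(t) = Css (1 − e^(−kt)) = 53.02 × (1 − e^(−1.819)) = 53.02 × 0.8378 ≈ 44.4 mg/L

44.4 mg/L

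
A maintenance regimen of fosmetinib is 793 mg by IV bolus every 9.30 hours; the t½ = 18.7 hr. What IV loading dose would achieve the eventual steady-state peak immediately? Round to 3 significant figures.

2720 mg

k = ln 2 / 18.7 = 0.03707 hr⁻¹
Accumulation ratio R = 1 / (1 − e^(−kτ)) = 1 / (1 − e^(−0.03707×9.30)) = 1 / (1 − 0.7084) = 3.430
Loading dose = maintenance dose × R = 793 × 3.430 ≈ 2720 mg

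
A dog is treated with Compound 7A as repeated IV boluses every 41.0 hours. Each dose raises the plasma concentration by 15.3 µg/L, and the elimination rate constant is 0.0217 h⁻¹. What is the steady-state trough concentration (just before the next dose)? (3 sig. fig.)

10.7 µg/L

Fraction remaining after one interval: e^(−kτ) = e^(−0.02170 × 41.0) = 0.4108
R = 1 / (1 − 0.4108) = 1.697
Css,max = 15.3 × 1.697 = 25.97 µg/L
Css,min = Css,max × e^(−kτ) = 25.97 × 0.4108 ≈ 10.7 µg/L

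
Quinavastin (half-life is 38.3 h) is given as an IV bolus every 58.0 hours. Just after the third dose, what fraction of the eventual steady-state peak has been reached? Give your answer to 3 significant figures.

k = ln 2 / 38.3 = 0.01810 h⁻¹
f_n = 1 − e^(−nkτ) = 1 − e^(−3 × 0.01810 × 58.0) = 1 − e^(−3.149) = 1 − 0.04289 ≈ 0.957

0.957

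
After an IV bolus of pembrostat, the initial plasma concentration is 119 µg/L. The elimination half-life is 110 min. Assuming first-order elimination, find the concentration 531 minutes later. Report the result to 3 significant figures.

4.19 µg/L

k = ln 2 / 110 = 0.006301 min⁻¹
C(t) = C₀ e^(−kt) = 119 × e^(−0.006301 × 531) = 119 × e^(−3.346) = 119 × 0.03522 ≈ 4.19 µg/L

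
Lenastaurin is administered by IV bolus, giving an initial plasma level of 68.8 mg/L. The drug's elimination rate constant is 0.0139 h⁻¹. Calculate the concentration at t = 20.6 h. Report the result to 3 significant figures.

C(t) = C₀ e^(−kt) = 68.8 × e^(−0.01390 × 20.6) = 68.8 × e^(−0.2863) = 68.8 × 0.7510 ≈ 51.7 mg/L

51.7 mg/L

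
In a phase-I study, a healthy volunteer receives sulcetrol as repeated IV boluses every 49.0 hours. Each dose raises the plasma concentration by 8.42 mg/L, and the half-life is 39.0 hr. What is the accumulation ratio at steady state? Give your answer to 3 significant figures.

k = ln 2 / 39.0 = 0.01777 hr⁻¹
Fraction remaining after one interval: e^(−kτ) = e^(−0.01777 × 49.0) = 0.4186
R = 1 / (1 − 0.4186) = 1 / 0.5814 ≈ 1.72

1.72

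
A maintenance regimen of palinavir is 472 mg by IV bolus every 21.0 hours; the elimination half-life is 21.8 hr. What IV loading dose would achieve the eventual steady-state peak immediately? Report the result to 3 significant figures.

k = ln 2 / 21.8 = 0.03180 hr⁻¹
Accumulation ratio R = 1 / (1 − e^(−kτ)) = 1 / (1 − e^(−0.03180×21.0)) = 1 / (1 − 0.5129) = 2.053
Loading dose = maintenance dose × R = 472 × 2.053 ≈ 969 mg

969 mg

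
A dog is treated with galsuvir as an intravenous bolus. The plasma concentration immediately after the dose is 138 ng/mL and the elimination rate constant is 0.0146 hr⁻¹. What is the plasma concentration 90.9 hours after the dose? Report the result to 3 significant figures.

36.6 ng/mL

C(t) = C₀ e^(−kt) = 138 × e^(−0.01460 × 90.9) = 138 × e^(−1.327) = 138 × 0.2652 ≈ 36.6 ng/mL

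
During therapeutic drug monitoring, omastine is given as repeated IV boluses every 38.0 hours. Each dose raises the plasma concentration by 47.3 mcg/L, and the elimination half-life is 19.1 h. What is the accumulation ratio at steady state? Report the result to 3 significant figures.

k = ln 2 / 19.1 = 0.03629 h⁻¹
Fraction remaining after one interval: e^(−kτ) = e^(−0.03629 × 38.0) = 0.2518
R = 1 / (1 − 0.2518) = 1 / 0.7482 ≈ 1.34

1.34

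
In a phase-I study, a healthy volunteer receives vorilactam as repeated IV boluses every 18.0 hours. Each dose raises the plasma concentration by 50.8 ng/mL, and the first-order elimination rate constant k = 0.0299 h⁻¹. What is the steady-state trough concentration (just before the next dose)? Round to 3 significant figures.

71.3 ng/mL

Fraction remaining after one interval: e^(−kτ) = e^(−0.02990 × 18.0) = 0.5838
R = 1 / (1 − 0.5838) = 2.403
Css,max = 50.8 × 2.403 = 122.1 ng/mL
Css,min = Css,max × e^(−kτ) = 122.1 × 0.5838 ≈ 71.3 ng/mL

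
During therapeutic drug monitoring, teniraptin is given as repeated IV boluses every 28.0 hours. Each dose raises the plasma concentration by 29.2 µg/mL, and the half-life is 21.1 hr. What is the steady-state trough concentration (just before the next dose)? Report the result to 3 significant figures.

k = ln 2 / 21.1 = 0.03285 hr⁻¹
Fraction remaining after one interval: e^(−kτ) = e^(−0.03285 × 28.0) = 0.3986
R = 1 / (1 − 0.3986) = 1.663
Css,max = 29.2 × 1.663 = 48.55 µg/mL
Css,min = Css,max × e^(−kτ) = 48.55 × 0.3986 ≈ 19.4 µg/mL

19.4 µg/mL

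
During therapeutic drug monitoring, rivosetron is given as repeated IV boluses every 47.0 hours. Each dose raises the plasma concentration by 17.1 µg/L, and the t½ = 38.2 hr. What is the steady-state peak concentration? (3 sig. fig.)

k = ln 2 / 38.2 = 0.01815 hr⁻¹
Fraction remaining after one interval: e^(−kτ) = e^(−0.01815 × 47.0) = 0.4262
R = 1 / (1 − 0.4262) = 1.743
Css,max = 17.1 × 1.743 ≈ 29.8 µg/L

29.8 µg/L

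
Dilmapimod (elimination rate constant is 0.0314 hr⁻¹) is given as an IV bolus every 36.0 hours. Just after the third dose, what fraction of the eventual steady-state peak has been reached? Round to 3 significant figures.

f_n = 1 − e^(−nkτ) = 1 − e^(−3 × 0.03140 × 36.0) = 1 − e^(−3.391) = 1 − 0.03367 ≈ 0.966

0.966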